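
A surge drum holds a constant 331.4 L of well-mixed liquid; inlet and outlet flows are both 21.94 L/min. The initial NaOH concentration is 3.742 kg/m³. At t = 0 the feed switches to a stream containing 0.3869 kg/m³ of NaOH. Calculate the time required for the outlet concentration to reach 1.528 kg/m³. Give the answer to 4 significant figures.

16.29 min

Species balance: V dC/dt = Q(C_in − C) ⇒ τ = V/Q = 15.1048 min.
C(t) = C_in + (C₀ − C_in) e^(−t/τ). Set C = 1.528 and solve for t:
e^(−t/τ) = (C − C_in)/(C₀ − C_in) = (1.528 − 0.3869)/(3.742 − 0.3869) = 0.340109
t = −τ ln(…) = 15.1048 × 1.07849 = 16.2904 min.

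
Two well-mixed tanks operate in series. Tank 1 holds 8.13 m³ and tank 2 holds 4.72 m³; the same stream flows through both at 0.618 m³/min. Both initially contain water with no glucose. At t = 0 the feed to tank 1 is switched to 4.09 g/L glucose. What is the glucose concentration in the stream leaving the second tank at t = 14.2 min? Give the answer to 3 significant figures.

1.66 g/L

Each tank obeys Vᵢ dCᵢ/dt = Q(Cᵢ₋₁ − Cᵢ), so τᵢ = Vᵢ/Q.
τ₁ = 8.13/0.618 = 13.155 min; τ₂ = 4.72/0.618 = 7.6375 min.
Tank 1: C₁ = C_in(1 − e^(−t/τ₁)). Tank 2 (τ₁ ≠ τ₂): C₂ = C_in[1 − (τ₁ e^(−t/τ₁) − τ₂ e^(−t/τ₂))/(τ₁ − τ₂)].
At t = 14.2: e^(−t/τ₁) = 0.33980, e^(−t/τ₂) = 0.15579.
C₂ = 4.09·[1 − (13.155·0.33980 − 7.6375·0.15579)/(5.5178)] = 4.09·0.40551 = 1.6585 g/L.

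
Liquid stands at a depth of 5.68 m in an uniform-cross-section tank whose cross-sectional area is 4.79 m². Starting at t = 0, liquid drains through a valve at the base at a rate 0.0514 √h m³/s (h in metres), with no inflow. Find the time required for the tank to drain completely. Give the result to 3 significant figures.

Mass balance (ρ constant): A dh/dt = −0.0514 √h.
This is separable: 2 d(√h)/dt = −0.0514/A, so √h = √h₀ − (0.0514/(2A)) t.
Set h = 0: 2√h₀ = (0.0514/A) t_empty ⇒ t_empty = 2A√h₀/0.0514.
t_empty = 2·4.79·√5.68/0.0514 = 9.5800·2.3833/0.0514 = 444.20 s.

444 s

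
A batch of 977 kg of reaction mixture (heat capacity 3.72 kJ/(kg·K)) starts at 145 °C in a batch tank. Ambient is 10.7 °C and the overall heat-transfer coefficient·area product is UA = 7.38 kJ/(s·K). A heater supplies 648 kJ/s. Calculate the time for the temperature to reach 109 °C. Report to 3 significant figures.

Lumped-capacitance energy balance: M c_p dT/dt = UA(T_amb − T) + Q̇.
τ = M c_p/UA = 492.47 s; T_ss = T_amb + Q̇/UA = 10.7 + 648/7.38 = 98.505 °C.
T(t) = T_ss + (T₀ − T_ss)e^(−t/τ); set T = 109:
t = −τ ln[(T − T_ss)/(T₀ − T_ss)] = −492.47 · ln(0.22573) = 733.01 s.

733 s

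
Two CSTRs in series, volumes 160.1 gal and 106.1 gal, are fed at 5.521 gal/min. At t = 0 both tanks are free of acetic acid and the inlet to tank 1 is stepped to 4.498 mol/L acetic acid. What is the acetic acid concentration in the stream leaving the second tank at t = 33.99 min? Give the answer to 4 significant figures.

Species balance on tank i: dCᵢ/dt = (Cᵢ₋₁ − Cᵢ)/τᵢ with τᵢ = Vᵢ/Q.
τ₁ = 160.1/5.521 = 28.9984 min; τ₂ = 106.1/5.521 = 19.2175 min.
Tank 1: C₁ = C_in(1 − e^(−t/τ₁)). Tank 2 (τ₁ ≠ τ₂): C₂ = C_in[1 − (τ₁ e^(−t/τ₁) − τ₂ e^(−t/τ₂))/(τ₁ − τ₂)].
At t = 33.99: e^(−t/τ₁) = 0.309705, e^(−t/τ₂) = 0.170555.
C₂ = 4.498·[1 − (28.9984·0.309705 − 19.2175·0.170555)/(9.78084)] = 4.498·0.416891 = 1.87518 mol/L.

1.875 mol/L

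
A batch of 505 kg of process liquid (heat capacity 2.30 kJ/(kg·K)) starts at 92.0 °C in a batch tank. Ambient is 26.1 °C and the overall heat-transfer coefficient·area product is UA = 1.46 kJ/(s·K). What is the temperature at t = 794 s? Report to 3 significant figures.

M c_p dT/dt = −UA(T − T_amb).
dT/dt = (T_ss − T)/τ with T_ss = T_amb = 26.100 °C, τ = M c_p/UA = 505·2.30/1.46 = 795.55 s.
Solution: T(t) = T_ss + (T₀ − T_ss) e^(−t/τ).
T(794) = 26.100 + (65.900)·0.36860 = 50.390 °C.

50.4 °C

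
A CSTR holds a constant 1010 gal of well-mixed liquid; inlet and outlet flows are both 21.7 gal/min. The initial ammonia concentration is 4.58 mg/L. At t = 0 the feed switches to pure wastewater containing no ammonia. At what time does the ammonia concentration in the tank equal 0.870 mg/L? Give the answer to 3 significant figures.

77.3 min

Species balance: V dC/dt = Q(C_in − C) ⇒ τ = V/Q = 46.544 min.
C(t) = C_in + (C₀ − C_in) e^(−t/τ). Set C = 0.870 and solve for t:
e^(−t/τ) = (C − C_in)/(C₀ − C_in) = (0.870 − 0)/(4.58 − 0) = 0.18996
t = −τ ln(…) = 46.544 × 1.6610 = 77.307 min.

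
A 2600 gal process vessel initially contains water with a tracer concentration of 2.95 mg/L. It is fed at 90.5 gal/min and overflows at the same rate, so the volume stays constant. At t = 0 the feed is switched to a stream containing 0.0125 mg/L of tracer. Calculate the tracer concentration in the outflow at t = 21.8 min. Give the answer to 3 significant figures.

Species balance on the tank: V dC/dt = Q(C_in − C).
So dC/dt = (C_in − C)/τ with τ = V/Q = 2600/90.5 = 28.729 min.
Integrating: C(t) = C_in + (C₀ − C_in) e^(−t/τ).
C(21.8) = 0.0125 + (2.95 − 0.0125)·e^(−21.8/28.729) = 0.0125 + (2.9375)·0.46822 = 1.3879 mg/L.

1.39 mg/L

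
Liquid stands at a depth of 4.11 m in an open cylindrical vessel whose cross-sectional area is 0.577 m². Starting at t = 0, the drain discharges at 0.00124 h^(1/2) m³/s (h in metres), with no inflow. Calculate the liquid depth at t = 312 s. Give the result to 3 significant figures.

A dh/dt = −Q_out = −0.00124 √h.
Separate and integrate: 2(√h − √h₀) = −(0.00124/A) t.
√h = √4.11 − 0.00124·312/(2·0.577) = 2.0273 − 0.33525 = 1.6921.
h = 1.6921² = 2.8631 m.

2.86 m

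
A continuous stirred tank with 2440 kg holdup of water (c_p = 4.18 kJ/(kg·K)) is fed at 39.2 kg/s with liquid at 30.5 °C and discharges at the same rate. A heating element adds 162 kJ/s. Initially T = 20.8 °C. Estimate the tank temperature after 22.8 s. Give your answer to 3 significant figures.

First-law balance (no shaft work): M c_p dT/dt = ṁ c_p (T_in − T) + 162.
Rearrange: dT/dt = (T_ss − T)/τ with τ = M/ṁ = 62.245 s and T_ss = T_in + Q̇/(ṁ c_p) = 31.489 °C.
Integrating: T(t) = T_ss + (T₀ − T_ss) e^(−t/τ).
T(22.8) = 31.489 + (-10.689)·e^(−22.8/62.245) = 31.489 + (-10.689)·0.69330 = 24.078 °C.

24.1 °C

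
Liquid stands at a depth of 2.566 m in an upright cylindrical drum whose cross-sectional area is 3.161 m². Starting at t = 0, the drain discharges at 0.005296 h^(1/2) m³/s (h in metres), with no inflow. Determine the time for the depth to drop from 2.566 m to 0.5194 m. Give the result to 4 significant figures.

1052 s

With no inflow, A dh/dt = −0.005296 √h.
Separate and integrate: 2(√h − √h₀) = −(0.005296/A) t.
t = 2A(√h₀ − √h)/0.005296 = 2·3.161·(√2.566 − √0.5194)/0.005296
  = 6.32200 × (1.60187 − 0.720694) / 0.005296 = 1051.89 s.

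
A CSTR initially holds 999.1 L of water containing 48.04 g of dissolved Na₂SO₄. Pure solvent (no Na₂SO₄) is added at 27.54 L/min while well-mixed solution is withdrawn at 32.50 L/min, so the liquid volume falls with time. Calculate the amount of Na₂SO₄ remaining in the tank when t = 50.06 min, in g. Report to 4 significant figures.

Total volume: dV/dt = Q_in − Q_out = -4.96000 L/min, so V(t) = 999.1 − 4.96000 t and V(50.06) = 750.802 L.
No Na₂SO₄ enters, so dm/dt = −Q_out · (m/V).
Separate: dm/m = −Q_out dt/V(t) ⇒ ln(m/m₀) = −(Q_out/(Q_in−Q_out)) ln(V/V₀).
m = m₀ (V₀/V)^(Q_out/(Q_in−Q_out)) = 48.04 × (999.1/750.802)^(-6.55242) = 7.38851 g.

7.389 g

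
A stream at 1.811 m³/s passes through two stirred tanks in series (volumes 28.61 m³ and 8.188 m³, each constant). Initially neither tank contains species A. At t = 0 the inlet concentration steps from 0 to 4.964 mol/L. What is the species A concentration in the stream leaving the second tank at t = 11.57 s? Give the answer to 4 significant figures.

Species balance on tank i: dCᵢ/dt = (Cᵢ₋₁ − Cᵢ)/τᵢ with τᵢ = Vᵢ/Q.
τ₁ = 28.61/1.811 = 15.7979 s; τ₂ = 8.188/1.811 = 4.52126 s.
Solving the cascade with C₁(0)=C₂(0)=0 gives C₂(t) = C_in[1 − (τ₁ e^(−t/τ₁) − τ₂ e^(−t/τ₂))/(τ₁ − τ₂)].
At t = 11.57: e^(−t/τ₁) = 0.480765, e^(−t/τ₂) = 0.0773804.
C₂ = 4.964·[1 − (15.7979·0.480765 − 4.52126·0.0773804)/(11.2766)] = 4.964·0.357501 = 1.77464 mol/L.

1.775 mol/L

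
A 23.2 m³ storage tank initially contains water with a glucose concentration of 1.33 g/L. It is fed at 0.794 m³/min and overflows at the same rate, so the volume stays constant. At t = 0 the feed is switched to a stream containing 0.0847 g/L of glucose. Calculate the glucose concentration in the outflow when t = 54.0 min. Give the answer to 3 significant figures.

Mass balance on the solute (V constant): V dC/dt = Q(C_in − C).
Time constant τ = V/Q = 23.2/0.794 = 29.219 min.
C approaches C_in exponentially: C(t) = C_in + (C₀ − C_in) e^(−t/τ).
C(54.0) = 0.0847 + (1.33 − 0.0847)·e^(−54.0/29.219) = 0.0847 + (1.2453)·0.15754 = 0.28088 g/L.

0.281 g/L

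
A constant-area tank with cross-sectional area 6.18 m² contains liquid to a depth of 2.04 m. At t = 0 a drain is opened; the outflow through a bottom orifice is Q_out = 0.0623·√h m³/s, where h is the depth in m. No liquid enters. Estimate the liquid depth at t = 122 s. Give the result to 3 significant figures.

With no inflow, A dh/dt = −0.0623 √h.
Separate and integrate: 2(√h − √h₀) = −(0.0623/A) t.
√h = √2.04 − 0.0623·122/(2·6.18) = 1.4283 − 0.61494 = 0.81335.
h = 0.81335² = 0.66154 m.

0.662 m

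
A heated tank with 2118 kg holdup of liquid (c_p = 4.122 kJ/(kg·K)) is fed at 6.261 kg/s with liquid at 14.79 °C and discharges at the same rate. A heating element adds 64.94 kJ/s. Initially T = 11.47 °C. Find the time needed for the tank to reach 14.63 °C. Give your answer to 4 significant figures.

M c_p dT/dt = ṁ c_p (T_in − T) + Q̇.
τ = M/ṁ = 338.285 s; T_ss = T_in + Q̇/(ṁ c_p) = 17.3063 °C.
T(t) = T_ss + (T₀ − T_ss) e^(−t/τ). Set T = 14.63:
e^(−t/τ) = (14.63 − 17.3063)/(11.47 − 17.3063) = 0.458560
t = −338.285 · ln(0.458560) = 263.748 s.

263.7 s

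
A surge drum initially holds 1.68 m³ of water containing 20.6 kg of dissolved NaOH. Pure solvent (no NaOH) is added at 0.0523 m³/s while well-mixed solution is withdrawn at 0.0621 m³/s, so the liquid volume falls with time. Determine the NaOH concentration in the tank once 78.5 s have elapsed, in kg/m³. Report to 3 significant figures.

Let m(t) be the amount of NaOH. Volume: V(t) = V₀ + (Q_in − Q_out) t = 1.68 − 0.0098000 t; V(78.5) = 0.91070 m³.
No NaOH enters, so dm/dt = −Q_out · (m/V).
dm/m = −Q_out dt/(V₀ − 0.0098000 t); integrating gives ln(m/m₀) = −(Q_out/(Q_in−Q_out)) ln(V/V₀).
m = m₀ (V₀/V)^(Q_out/(Q_in−Q_out)) = 20.6 × (1.68/0.91070)^(-6.3367) = 0.42532 kg.
C = m/V = 0.42532/0.91070 = 0.46702 kg/m³.

0.467 kg/m³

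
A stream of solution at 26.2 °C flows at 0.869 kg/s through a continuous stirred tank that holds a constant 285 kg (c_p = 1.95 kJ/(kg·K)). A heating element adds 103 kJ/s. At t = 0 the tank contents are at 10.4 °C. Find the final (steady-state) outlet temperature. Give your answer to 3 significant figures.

87.0 °C

Heat balance on the well-mixed liquid: M c_p dT/dt = ṁ c_p (T_in − T) + 103.
At steady state dT/dt = 0 ⇒ T_ss = T_in + Q̇/(ṁ c_p) = 26.2 + 103/(0.869·1.95) = 86.983 °C.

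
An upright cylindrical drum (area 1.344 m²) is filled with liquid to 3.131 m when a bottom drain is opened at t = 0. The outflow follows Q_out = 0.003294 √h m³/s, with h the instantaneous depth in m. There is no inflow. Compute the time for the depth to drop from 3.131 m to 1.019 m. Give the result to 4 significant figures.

Unsteady balance on liquid volume: A dh/dt = −0.003294 √h.
This is separable: 2 d(√h)/dt = −0.003294/A, so √h = √h₀ − (0.003294/(2A)) t.
t = 2A(√h₀ − √h)/0.003294 = 2·1.344·(√3.131 − √1.019)/0.003294
  = 2.68800 × (1.76946 − 1.00946) / 0.003294 = 620.189 s.

620.2 s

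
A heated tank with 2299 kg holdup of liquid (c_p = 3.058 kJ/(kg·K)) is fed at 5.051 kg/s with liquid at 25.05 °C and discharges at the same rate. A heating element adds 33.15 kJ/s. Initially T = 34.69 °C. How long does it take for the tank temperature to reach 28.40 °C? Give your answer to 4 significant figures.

832.3 s

M c_p dT/dt = ṁ c_p (T_in − T) + Q̇.
τ = M/ṁ = 455.157 s; T_ss = T_in + Q̇/(ṁ c_p) = 27.1962 °C.
T(t) = T_ss + (T₀ − T_ss) e^(−t/τ). Set T = 28.40:
e^(−t/τ) = (28.40 − 27.1962)/(34.69 − 27.1962) = 0.160640
t = −455.157 · ln(0.160640) = 832.295 s.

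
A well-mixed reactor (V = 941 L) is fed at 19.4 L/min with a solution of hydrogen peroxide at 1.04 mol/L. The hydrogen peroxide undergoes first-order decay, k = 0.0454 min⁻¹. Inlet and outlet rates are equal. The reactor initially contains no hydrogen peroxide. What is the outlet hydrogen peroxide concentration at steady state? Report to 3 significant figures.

0.325 mol/L

Species balance: V dC/dt = Q C_in − Q C − k V C.
Steady state (dC/dt = 0): C_ss = Q C_in/(Q + kV) = C_in/(1 + kV/Q).
C_ss = 19.4·1.04/(19.4 + 0.0454·941) = 20.176/62.121 = 0.32478 mol/L.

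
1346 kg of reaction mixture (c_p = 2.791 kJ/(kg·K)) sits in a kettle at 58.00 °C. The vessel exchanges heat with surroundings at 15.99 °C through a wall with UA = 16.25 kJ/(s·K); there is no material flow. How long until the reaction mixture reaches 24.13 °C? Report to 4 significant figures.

Heat balance on the well-mixed liquid: M c_p dT/dt = −UA(T − T_amb).
τ = M c_p/UA = 231.181 s; T_ss = T_amb = 15.9900 °C.
T(t) = T_ss + (T₀ − T_ss)e^(−t/τ); set T = 24.13:
t = −τ ln[(T − T_ss)/(T₀ − T_ss)] = −231.181 · ln(0.193763) = 379.395 s.

379.4 s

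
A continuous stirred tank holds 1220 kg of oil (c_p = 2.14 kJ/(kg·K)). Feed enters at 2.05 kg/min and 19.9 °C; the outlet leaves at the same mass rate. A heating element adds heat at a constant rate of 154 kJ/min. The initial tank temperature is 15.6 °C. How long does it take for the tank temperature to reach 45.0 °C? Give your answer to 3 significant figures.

Heat balance on the well-mixed liquid: M c_p dT/dt = ṁ c_p (T_in − T) + 154.
τ = M/ṁ = 595.12 min; T_ss = T_in + Q̇/(ṁ c_p) = 55.004 °C.
T(t) = T_ss + (T₀ − T_ss) e^(−t/τ). Set T = 45.0:
e^(−t/τ) = (45.0 − 55.004)/(15.6 − 55.004) = 0.25388
t = −595.12 · ln(0.25388) = 815.85 min.

816 min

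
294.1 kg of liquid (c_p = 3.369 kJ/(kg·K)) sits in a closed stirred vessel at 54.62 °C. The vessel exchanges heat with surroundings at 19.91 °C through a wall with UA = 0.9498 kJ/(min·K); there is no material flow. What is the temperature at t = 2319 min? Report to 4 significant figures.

Lumped-capacitance energy balance: M c_p dT/dt = UA(T_amb − T).
dT/dt = (T_ss − T)/τ with T_ss = T_amb = 19.9100 °C, τ = M c_p/UA = 294.1·3.369/0.9498 = 1043.19 min.
This is linear first-order; T(t) = T_ss + (T₀ − T_ss) e^(−t/τ).
T(2319) = 19.9100 + (34.7100)·0.108285 = 23.6686 °C.

23.67 °C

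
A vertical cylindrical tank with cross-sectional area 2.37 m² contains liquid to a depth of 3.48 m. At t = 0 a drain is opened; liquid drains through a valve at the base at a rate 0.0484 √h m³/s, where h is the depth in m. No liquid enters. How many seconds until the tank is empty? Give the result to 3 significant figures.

Unsteady balance on liquid volume: A dh/dt = −0.0484 √h.
Separate and integrate: 2(√h − √h₀) = −(0.0484/A) t.
Set h = 0: 2√h₀ = (0.0484/A) t_empty ⇒ t_empty = 2A√h₀/0.0484.
t_empty = 2·2.37·√3.48/0.0484 = 4.7400·1.8655/0.0484 = 182.69 s.

183 s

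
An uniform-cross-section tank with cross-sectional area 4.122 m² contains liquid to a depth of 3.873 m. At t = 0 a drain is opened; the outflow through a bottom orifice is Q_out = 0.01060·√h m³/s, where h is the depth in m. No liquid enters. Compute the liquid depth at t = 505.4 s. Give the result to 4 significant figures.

1.738 m

With no inflow, A dh/dt = −0.01060 √h.
Separate and integrate: 2(√h − √h₀) = −(0.01060/A) t.
√h = √3.873 − 0.01060·505.4/(2·4.122) = 1.96799 − 0.649835 = 1.31816.
h = 1.31816² = 1.73754 m.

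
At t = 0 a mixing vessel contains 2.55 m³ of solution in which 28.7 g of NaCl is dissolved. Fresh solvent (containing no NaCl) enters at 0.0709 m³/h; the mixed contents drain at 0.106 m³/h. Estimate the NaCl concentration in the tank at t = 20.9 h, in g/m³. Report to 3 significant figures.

5.67 g/m³

Total volume: dV/dt = Q_in − Q_out = -0.035100 m³/h, so V(t) = 2.55 − 0.035100 t and V(20.9) = 1.8164 m³.
Solute balance: dm/dt = 0 − Q_out C = −Q_out m/V(t).
dm/m = −Q_out dt/(V₀ − 0.035100 t); integrating gives ln(m/m₀) = −(Q_out/(Q_in−Q_out)) ln(V/V₀).
m = m₀ (V₀/V)^(Q_out/(Q_in−Q_out)) = 28.7 × (2.55/1.8164)^(-3.0199) = 10.303 g.
C = m/V = 10.303/1.8164 = 5.6722 g/m³.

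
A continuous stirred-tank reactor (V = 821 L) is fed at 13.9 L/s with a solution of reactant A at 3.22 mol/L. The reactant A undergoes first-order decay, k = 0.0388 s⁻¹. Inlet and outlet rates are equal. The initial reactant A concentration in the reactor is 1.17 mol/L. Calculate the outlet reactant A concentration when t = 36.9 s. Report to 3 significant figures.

1.00 mol/L

Accumulation = in − out − consumed: V dC/dt = Q C_in − Q C − k V C.
dC/dt = (Q/V) C_in − (Q/V + k) C; effective rate a = Q/V + k = 0.016931 + 0.0388 = 0.055731 s⁻¹.
C_ss = Q C_in/(Q + kV) = 0.97821 mol/L; C(t) = C_ss + (C₀ − C_ss) e^(−a t).
C(36.9) = 0.97821 + (0.19179)·e^(−0.055731·36.9) = 0.97821 + (0.19179)·0.12791 = 1.0027 mol/L.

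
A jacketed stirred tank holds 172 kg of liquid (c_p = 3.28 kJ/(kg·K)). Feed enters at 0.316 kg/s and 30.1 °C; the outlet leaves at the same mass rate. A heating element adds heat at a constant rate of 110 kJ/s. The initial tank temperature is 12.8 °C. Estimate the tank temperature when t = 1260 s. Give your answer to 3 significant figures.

124 °C

Energy balance: M c_p dT/dt = ṁ c_p (T_in − T) + 110.
Rearrange: dT/dt = (T_ss − T)/τ with τ = M/ṁ = 544.30 s and T_ss = T_in + Q̇/(ṁ c_p) = 136.23 °C.
This is linear first-order; T(t) = T_ss + (T₀ − T_ss) e^(−t/τ).
T(1260) = 136.23 + (-123.43)·e^(−1260/544.30) = 136.23 + (-123.43)·0.098778 = 124.04 °C.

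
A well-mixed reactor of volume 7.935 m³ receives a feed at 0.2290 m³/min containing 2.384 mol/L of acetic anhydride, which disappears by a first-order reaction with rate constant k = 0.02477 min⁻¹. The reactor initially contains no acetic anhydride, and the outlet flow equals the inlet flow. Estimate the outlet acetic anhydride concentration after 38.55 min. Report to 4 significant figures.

Species balance: V dC/dt = Q C_in − Q C − k V C.
dC/dt = (Q/V) C_in − (Q/V + k) C; effective rate a = Q/V + k = 0.0288595 + 0.02477 = 0.0536295 min⁻¹.
C_ss = Q C_in/(Q + kV) = 1.28290 mol/L; C(t) = C_ss + (C₀ − C_ss) e^(−a t).
C(38.55) = 1.28290 + (-1.28290)·e^(−0.0536295·38.55) = 1.28290 + (-1.28290)·0.126512 = 1.12059 mol/L.

1.121 mol/L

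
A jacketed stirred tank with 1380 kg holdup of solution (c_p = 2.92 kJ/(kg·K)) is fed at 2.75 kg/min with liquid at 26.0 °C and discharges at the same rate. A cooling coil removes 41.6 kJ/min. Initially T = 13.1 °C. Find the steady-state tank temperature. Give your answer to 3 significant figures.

20.8 °C

M c_p dT/dt = ṁ c_p (T_in − T) − Q̇.
At steady state dT/dt = 0 ⇒ T_ss = T_in − Q̇/(ṁ c_p) = 26.0 − 41.6/(2.75·2.92) = 20.819 °C.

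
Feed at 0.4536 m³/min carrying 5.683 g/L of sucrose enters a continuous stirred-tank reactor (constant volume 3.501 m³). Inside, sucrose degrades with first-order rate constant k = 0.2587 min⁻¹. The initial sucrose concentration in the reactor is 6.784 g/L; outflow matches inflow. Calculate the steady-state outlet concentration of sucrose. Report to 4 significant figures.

1.896 g/L

Accumulation = in − out − consumed: V dC/dt = Q C_in − Q C − k V C.
Steady state (dC/dt = 0): C_ss = Q C_in/(Q + kV) = C_in/(1 + kV/Q).
C_ss = 0.4536·5.683/(0.4536 + 0.2587·3.501) = 2.57781/1.35931 = 1.89641 g/L.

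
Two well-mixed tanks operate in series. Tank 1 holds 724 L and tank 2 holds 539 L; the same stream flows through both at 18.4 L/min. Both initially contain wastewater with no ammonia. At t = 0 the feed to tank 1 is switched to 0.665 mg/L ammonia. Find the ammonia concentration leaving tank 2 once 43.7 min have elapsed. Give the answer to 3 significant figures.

0.244 mg/L

Species balance on tank i: dCᵢ/dt = (Cᵢ₋₁ − Cᵢ)/τᵢ with τᵢ = Vᵢ/Q.
τ₁ = 724/18.4 = 39.348 min; τ₂ = 539/18.4 = 29.293 min.
Tank 1: C₁ = C_in(1 − e^(−t/τ₁)). Tank 2 (τ₁ ≠ τ₂): C₂ = C_in[1 − (τ₁ e^(−t/τ₁) − τ₂ e^(−t/τ₂))/(τ₁ − τ₂)].
At t = 43.7: e^(−t/τ₁) = 0.32936, e^(−t/τ₂) = 0.22497.
C₂ = 0.665·[1 − (39.348·0.32936 − 29.293·0.22497)/(10.054)] = 0.665·0.36650 = 0.24372 mg/L.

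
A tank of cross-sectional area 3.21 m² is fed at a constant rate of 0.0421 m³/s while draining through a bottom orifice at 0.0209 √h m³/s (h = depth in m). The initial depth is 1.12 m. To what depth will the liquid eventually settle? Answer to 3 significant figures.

A dh/dt = Q_in − 0.0209 √h. Steady state requires inflow = outflow:
Q_in = 0.0209 √h_ss ⇒ √h_ss = 0.0421/0.0209 = 2.0144.
h_ss = 2.0144² = 4.0576 m. (Since h₀ = 1.12 m < h_ss, the level will rise toward this value.)

4.06 m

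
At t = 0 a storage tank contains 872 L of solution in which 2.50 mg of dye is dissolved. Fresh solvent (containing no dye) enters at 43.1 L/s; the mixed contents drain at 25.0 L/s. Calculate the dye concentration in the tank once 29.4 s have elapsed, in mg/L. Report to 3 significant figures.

Total volume: dV/dt = Q_in − Q_out = 18.100 L/s, so V(t) = 872 + 18.100 t and V(29.4) = 1404.1 L.
Solute balance: dm/dt = 0 − Q_out C = −Q_out m/V(t).
Separate: dm/m = −Q_out dt/V(t) ⇒ ln(m/m₀) = −(Q_out/(Q_in−Q_out)) ln(V/V₀).
m = m₀ (V₀/V)^(Q_out/(Q_in−Q_out)) = 2.50 × (872/1404.1)^(1.3812) = 1.2947 mg.
C = m/V = 1.2947/1404.1 = 0.00092207 mg/L.

0.000922 mg/L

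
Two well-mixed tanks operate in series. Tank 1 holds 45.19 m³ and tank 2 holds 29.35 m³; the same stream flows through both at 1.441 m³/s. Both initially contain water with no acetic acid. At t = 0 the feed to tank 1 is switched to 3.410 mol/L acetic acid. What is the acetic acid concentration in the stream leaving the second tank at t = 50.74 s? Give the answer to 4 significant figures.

Each tank obeys Vᵢ dCᵢ/dt = Q(Cᵢ₋₁ − Cᵢ), so τᵢ = Vᵢ/Q.
τ₁ = 45.19/1.441 = 31.3602 s; τ₂ = 29.35/1.441 = 20.3678 s.
Tank 1: C₁ = C_in(1 − e^(−t/τ₁)). Tank 2 (τ₁ ≠ τ₂): C₂ = C_in[1 − (τ₁ e^(−t/τ₁) − τ₂ e^(−t/τ₂))/(τ₁ − τ₂)].
At t = 50.74: e^(−t/τ₁) = 0.198300, e^(−t/τ₂) = 0.0828116.
C₂ = 3.410·[1 − (31.3602·0.198300 − 20.3678·0.0828116)/(10.9924)] = 3.410·0.587712 = 2.00410 mol/L.

2.004 mol/L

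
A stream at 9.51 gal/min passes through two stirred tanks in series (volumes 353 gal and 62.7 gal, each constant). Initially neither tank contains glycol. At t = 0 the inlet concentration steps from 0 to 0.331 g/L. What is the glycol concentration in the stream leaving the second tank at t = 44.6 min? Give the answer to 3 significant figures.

0.210 g/L

Time constants: τᵢ = Vᵢ/Q for each well-mixed tank.
τ₁ = 353/9.51 = 37.119 min; τ₂ = 62.7/9.51 = 6.5931 min.
Solving the cascade with C₁(0)=C₂(0)=0 gives C₂(t) = C_in[1 − (τ₁ e^(−t/τ₁) − τ₂ e^(−t/τ₂))/(τ₁ − τ₂)].
At t = 44.6: e^(−t/τ₁) = 0.30073, e^(−t/τ₂) = 0.0011538.
C₂ = 0.331·[1 − (37.119·0.30073 − 6.5931·0.0011538)/(30.526)] = 0.331·0.63457 = 0.21004 g/L.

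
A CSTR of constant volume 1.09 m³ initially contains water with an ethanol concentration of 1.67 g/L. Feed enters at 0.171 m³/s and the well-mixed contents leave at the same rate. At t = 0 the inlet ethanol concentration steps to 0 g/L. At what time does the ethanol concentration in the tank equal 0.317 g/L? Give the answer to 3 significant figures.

Unsteady species balance (constant V, well mixed): V dC/dt = Q(C_in − C), so τ = V/Q = 6.3743 s.
C(t) = C_in + (C₀ − C_in) e^(−t/τ). Set C = 0.317 and solve for t:
e^(−t/τ) = (C − C_in)/(C₀ − C_in) = (0.317 − 0)/(1.67 − 0) = 0.18982
t = −τ ln(…) = 6.3743 × 1.6617 = 10.592 s.

10.6 s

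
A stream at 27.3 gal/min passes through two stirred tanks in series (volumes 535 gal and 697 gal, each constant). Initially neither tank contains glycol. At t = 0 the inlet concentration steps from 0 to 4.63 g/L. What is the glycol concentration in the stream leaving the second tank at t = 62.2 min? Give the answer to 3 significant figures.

Time constants: τᵢ = Vᵢ/Q for each well-mixed tank.
τ₁ = 535/27.3 = 19.597 min; τ₂ = 697/27.3 = 25.531 min.
Solving the cascade with C₁(0)=C₂(0)=0 gives C₂(t) = C_in[1 − (τ₁ e^(−t/τ₁) − τ₂ e^(−t/τ₂))/(τ₁ − τ₂)].
At t = 62.2: e^(−t/τ₁) = 0.041838, e^(−t/τ₂) = 0.087489.
C₂ = 4.63·[1 − (19.597·0.041838 − 25.531·0.087489)/(-5.9341)] = 4.63·0.76175 = 3.5269 g/L.

3.53 g/L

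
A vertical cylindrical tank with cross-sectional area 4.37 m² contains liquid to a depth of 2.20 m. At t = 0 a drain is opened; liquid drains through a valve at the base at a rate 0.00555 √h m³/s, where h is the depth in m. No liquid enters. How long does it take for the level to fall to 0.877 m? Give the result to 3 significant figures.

861 s

A dh/dt = −Q_out = −0.00555 √h.
Separate and integrate: 2(√h − √h₀) = −(0.00555/A) t.
t = 2A(√h₀ − √h)/0.00555 = 2·4.37·(√2.20 − √0.877)/0.00555
  = 8.7400 × (1.4832 − 0.93648) / 0.00555 = 861.02 s.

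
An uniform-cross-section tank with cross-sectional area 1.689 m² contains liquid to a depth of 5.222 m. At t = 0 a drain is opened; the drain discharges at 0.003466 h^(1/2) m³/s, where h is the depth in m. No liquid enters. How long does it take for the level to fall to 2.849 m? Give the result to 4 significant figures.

Mass balance (ρ constant): A dh/dt = −0.003466 √h.
∫ h^(−1/2) dh = −(0.003466/A) ∫ dt, giving 2√h = 2√h₀ − (0.003466/A) t.
t = 2A(√h₀ − √h)/0.003466 = 2·1.689·(√5.222 − √2.849)/0.003466
  = 3.37800 × (2.28517 − 1.68790) / 0.003466 = 582.107 s.

582.1 s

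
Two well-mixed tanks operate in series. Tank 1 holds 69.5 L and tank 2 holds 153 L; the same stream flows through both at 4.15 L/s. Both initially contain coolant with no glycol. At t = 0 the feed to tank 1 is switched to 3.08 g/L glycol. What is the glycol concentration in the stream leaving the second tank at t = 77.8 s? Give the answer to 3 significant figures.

2.42 g/L

Species balance on tank i: dCᵢ/dt = (Cᵢ₋₁ − Cᵢ)/τᵢ with τᵢ = Vᵢ/Q.
τ₁ = 69.5/4.15 = 16.747 s; τ₂ = 153/4.15 = 36.867 s.
Tank 1: C₁ = C_in(1 − e^(−t/τ₁)). Tank 2 (τ₁ ≠ τ₂): C₂ = C_in[1 − (τ₁ e^(−t/τ₁) − τ₂ e^(−t/τ₂))/(τ₁ − τ₂)].
At t = 77.8: e^(−t/τ₁) = 0.0096037, e^(−t/τ₂) = 0.12121.
C₂ = 3.08·[1 − (16.747·0.0096037 − 36.867·0.12121)/(-20.120)] = 3.08·0.78590 = 2.4206 g/L.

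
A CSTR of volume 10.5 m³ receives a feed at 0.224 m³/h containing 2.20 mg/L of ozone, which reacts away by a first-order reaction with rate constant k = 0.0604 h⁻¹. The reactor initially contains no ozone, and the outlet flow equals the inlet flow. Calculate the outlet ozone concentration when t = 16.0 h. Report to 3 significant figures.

Species balance: V dC/dt = Q C_in − Q C − k V C.
This is linear with rate a = Q/V + k = 0.081733 h⁻¹.
C_ss = Q C_in/(Q + kV) = 0.57423 mg/L; C(t) = C_ss + (C₀ − C_ss) e^(−a t).
C(16.0) = 0.57423 + (-0.57423)·e^(−0.081733·16.0) = 0.57423 + (-0.57423)·0.27043 = 0.41894 mg/L.

0.419 mg/L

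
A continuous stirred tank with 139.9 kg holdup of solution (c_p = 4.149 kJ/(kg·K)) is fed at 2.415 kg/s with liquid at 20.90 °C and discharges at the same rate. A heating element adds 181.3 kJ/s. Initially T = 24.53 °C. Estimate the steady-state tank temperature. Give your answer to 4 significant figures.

Energy balance: M c_p dT/dt = ṁ c_p (T_in − T) + 181.3.
At steady state dT/dt = 0 ⇒ T_ss = T_in + Q̇/(ṁ c_p) = 20.90 + 181.3/(2.415·4.149) = 38.9941 °C.

38.99 °C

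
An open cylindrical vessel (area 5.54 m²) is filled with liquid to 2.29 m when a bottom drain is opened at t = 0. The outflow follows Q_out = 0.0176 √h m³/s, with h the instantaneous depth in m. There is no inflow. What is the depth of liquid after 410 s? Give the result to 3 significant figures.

Volume balance on the tank: A dh/dt = −0.0176 √h.
∫ h^(−1/2) dh = −(0.0176/A) ∫ dt, giving 2√h = 2√h₀ − (0.0176/A) t.
√h = √2.29 − 0.0176·410/(2·5.54) = 1.5133 − 0.65126 = 0.86201.
h = 0.86201² = 0.74306 m.

0.743 m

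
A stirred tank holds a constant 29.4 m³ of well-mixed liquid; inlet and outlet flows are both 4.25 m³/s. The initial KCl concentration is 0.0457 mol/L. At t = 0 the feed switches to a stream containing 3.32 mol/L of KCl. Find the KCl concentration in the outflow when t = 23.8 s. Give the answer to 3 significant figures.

3.22 mol/L

Species balance on the tank: V dC/dt = Q(C_in − C).
So dC/dt = (C_in − C)/τ with τ = V/Q = 29.4/4.25 = 6.9176 s.
C approaches C_in exponentially: C(t) = C_in + (C₀ − C_in) e^(−t/τ).
C(23.8) = 3.32 + (0.0457 − 3.32)·e^(−23.8/6.9176) = 3.32 + (-3.2743)·0.032049 = 3.2151 mol/L.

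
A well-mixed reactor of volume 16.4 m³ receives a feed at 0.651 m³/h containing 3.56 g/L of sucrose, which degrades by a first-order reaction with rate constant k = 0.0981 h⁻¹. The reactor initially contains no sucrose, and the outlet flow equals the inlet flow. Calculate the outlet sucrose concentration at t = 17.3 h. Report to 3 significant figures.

0.931 g/L

V dC/dt = Q(C_in − C) − k V C.
dC/dt = (Q/V) C_in − (Q/V + k) C; effective rate a = Q/V + k = 0.039695 + 0.0981 = 0.13780 h⁻¹.
C_ss = Q C_in/(Q + kV) = 1.0255 g/L; C(t) = C_ss + (C₀ − C_ss) e^(−a t).
C(17.3) = 1.0255 + (-1.0255)·e^(−0.13780·17.3) = 1.0255 + (-1.0255)·0.092194 = 0.93099 g/L.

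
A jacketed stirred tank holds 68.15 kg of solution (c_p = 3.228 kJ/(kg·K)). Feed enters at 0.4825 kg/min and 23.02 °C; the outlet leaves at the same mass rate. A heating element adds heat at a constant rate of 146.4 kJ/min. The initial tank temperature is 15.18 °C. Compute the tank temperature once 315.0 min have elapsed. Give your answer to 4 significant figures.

Unsteady energy balance on the tank contents: M c_p dT/dt = ṁ c_p (T_in − T) + 146.4.
τ = M/ṁ = 141.244 min; T_ss = T_in + Q̇/(ṁ c_p) = 23.02 + 146.4/(0.4825·3.228) = 117.016 °C.
Integrating: T(t) = T_ss + (T₀ − T_ss) e^(−t/τ).
T(315.0) = 117.016 + (-101.836)·e^(−315.0/141.244) = 117.016 + (-101.836)·0.107508 = 106.068 °C.

106.1 °C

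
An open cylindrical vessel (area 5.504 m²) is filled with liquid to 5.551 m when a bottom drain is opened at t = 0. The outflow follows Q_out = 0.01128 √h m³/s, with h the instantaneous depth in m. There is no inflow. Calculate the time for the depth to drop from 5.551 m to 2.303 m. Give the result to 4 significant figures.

818.3 s

Unsteady balance on liquid volume: A dh/dt = −0.01128 √h.
Separate and integrate: 2(√h − √h₀) = −(0.01128/A) t.
t = 2A(√h₀ − √h)/0.01128 = 2·5.504·(√5.551 − √2.303)/0.01128
  = 11.0080 × (2.35606 − 1.51756) / 0.01128 = 818.273 s.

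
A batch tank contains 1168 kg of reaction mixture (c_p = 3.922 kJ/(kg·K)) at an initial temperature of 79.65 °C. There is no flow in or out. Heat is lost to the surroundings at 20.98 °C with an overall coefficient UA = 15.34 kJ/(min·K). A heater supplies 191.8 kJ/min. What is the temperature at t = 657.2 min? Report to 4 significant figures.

Lumped-capacitance energy balance: M c_p dT/dt = UA(T_amb − T) + Q̇.
dT/dt = (T_ss − T)/τ with T_ss = T_amb + Q̇/UA = 20.98 + 191.8/15.34 = 33.4833 °C, τ = M c_p/UA = 1168·3.922/15.34 = 298.624 min.
This is linear first-order; T(t) = T_ss + (T₀ − T_ss) e^(−t/τ).
T(657.2) = 33.4833 + (46.1667)·0.110719 = 38.5948 °C.

38.59 °C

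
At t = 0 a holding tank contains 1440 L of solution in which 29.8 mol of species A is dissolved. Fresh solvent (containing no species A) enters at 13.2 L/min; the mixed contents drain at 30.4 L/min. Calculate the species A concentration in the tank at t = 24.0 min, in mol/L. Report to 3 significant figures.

Total volume: dV/dt = Q_in − Q_out = -17.200 L/min, so V(t) = 1440 − 17.200 t and V(24.0) = 1027.2 L.
Species balance (pure solvent in): dm/dt = −Q_out · m/V(t).
dm/m = −Q_out dt/(V₀ − 17.200 t); integrating gives ln(m/m₀) = −(Q_out/(Q_in−Q_out)) ln(V/V₀).
m = m₀ (V₀/V)^(Q_out/(Q_in−Q_out)) = 29.8 × (1440/1027.2)^(-1.7674) = 16.403 mol.
C = m/V = 16.403/1027.2 = 0.015969 mol/L.

0.0160 mol/L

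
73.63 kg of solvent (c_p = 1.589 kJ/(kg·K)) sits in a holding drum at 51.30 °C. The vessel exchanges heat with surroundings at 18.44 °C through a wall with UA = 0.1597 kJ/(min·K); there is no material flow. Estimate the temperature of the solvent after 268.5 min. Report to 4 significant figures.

41.22 °C

Lumped-capacitance energy balance: M c_p dT/dt = UA(T_amb − T).
dT/dt = (T_ss − T)/τ with T_ss = T_amb = 18.4400 °C, τ = M c_p/UA = 73.63·1.589/0.1597 = 732.612 min.
Solution: T(t) = T_ss + (T₀ − T_ss) e^(−t/τ).
T(268.5) = 18.4400 + (32.8600)·0.693158 = 41.2172 °C.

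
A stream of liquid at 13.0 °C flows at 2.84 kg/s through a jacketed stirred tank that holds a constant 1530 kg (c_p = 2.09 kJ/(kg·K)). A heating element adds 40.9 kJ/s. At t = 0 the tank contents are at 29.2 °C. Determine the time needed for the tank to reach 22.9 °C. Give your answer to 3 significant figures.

Heat balance on the well-mixed liquid: M c_p dT/dt = ṁ c_p (T_in − T) + 40.9.
τ = M/ṁ = 538.73 s; T_ss = T_in + Q̇/(ṁ c_p) = 19.891 °C.
T(t) = T_ss + (T₀ − T_ss) e^(−t/τ). Set T = 22.9:
e^(−t/τ) = (22.9 − 19.891)/(29.2 − 19.891) = 0.32326
t = −538.73 · ln(0.32326) = 608.38 s.

608 s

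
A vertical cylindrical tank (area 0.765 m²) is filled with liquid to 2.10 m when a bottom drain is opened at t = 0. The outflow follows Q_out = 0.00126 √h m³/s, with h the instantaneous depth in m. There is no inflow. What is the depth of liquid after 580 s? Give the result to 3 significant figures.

0.944 m

Mass balance (ρ constant): A dh/dt = −0.00126 √h.
Separate and integrate: 2(√h − √h₀) = −(0.00126/A) t.
√h = √2.10 − 0.00126·580/(2·0.765) = 1.4491 − 0.47765 = 0.97149.
h = 0.97149² = 0.94379 m.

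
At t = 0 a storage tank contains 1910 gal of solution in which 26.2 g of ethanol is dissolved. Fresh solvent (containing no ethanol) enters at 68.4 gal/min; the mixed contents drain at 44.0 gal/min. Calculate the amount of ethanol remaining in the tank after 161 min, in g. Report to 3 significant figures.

3.49 g

Let m(t) be the amount of ethanol. Volume: V(t) = V₀ + (Q_in − Q_out) t = 1910 + 24.400 t; V(161) = 5838.4 gal.
No ethanol enters, so dm/dt = −Q_out · (m/V).
dm/m = −Q_out dt/(V₀ + 24.400 t); integrating gives ln(m/m₀) = −(Q_out/(Q_in−Q_out)) ln(V/V₀).
m = m₀ (V₀/V)^(Q_out/(Q_in−Q_out)) = 26.2 × (1910/5838.4)^(1.8033) = 3.4933 g.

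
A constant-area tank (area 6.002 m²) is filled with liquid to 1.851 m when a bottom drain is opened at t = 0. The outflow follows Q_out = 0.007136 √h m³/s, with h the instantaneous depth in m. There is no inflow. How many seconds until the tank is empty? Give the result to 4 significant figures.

2289 s

A dh/dt = −Q_out = −0.007136 √h.
∫ h^(−1/2) dh = −(0.007136/A) ∫ dt, giving 2√h = 2√h₀ − (0.007136/A) t.
Set h = 0: 2√h₀ = (0.007136/A) t_empty ⇒ t_empty = 2A√h₀/0.007136.
t_empty = 2·6.002·√1.851/0.007136 = 12.0040·1.36051/0.007136 = 2288.62 s.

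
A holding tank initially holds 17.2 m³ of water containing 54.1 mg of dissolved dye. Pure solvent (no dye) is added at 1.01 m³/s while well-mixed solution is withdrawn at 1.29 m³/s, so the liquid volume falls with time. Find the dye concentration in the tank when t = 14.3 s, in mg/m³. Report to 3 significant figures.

1.21 mg/m³

Total volume: dV/dt = Q_in − Q_out = -0.28000 m³/s, so V(t) = 17.2 − 0.28000 t and V(14.3) = 13.196 m³.
No dye enters, so dm/dt = −Q_out · (m/V).
dm/m = −Q_out dt/(V₀ − 0.28000 t); integrating gives ln(m/m₀) = −(Q_out/(Q_in−Q_out)) ln(V/V₀).
m = m₀ (V₀/V)^(Q_out/(Q_in−Q_out)) = 54.1 × (17.2/13.196)^(-4.6071) = 15.958 mg.
C = m/V = 15.958/13.196 = 1.2093 mg/m³.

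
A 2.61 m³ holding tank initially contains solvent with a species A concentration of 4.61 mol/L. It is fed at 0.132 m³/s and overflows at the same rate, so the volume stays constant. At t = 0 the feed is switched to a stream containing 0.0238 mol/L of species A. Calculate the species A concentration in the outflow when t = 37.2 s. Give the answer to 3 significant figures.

Mass balance on the solute (V constant): V dC/dt = Q(C_in − C).
Rewrite as dC/dt + C/τ = C_in/τ, τ = V/Q = 19.773 s.
Solution: C(t) = C_in + (C₀ − C_in) e^(−t/τ).
C(37.2) = 0.0238 + (4.61 − 0.0238)·e^(−37.2/19.773) = 0.0238 + (4.5862)·0.15238 = 0.72264 mol/L.

0.723 mol/L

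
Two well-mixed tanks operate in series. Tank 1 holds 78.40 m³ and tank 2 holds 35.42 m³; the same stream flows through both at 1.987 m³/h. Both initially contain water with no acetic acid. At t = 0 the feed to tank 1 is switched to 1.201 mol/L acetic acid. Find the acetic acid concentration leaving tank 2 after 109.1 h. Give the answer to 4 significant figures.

Species balance on tank i: dCᵢ/dt = (Cᵢ₋₁ − Cᵢ)/τᵢ with τᵢ = Vᵢ/Q.
τ₁ = 78.40/1.987 = 39.4565 h; τ₂ = 35.42/1.987 = 17.8259 h.
Solving the cascade with C₁(0)=C₂(0)=0 gives C₂(t) = C_in[1 − (τ₁ e^(−t/τ₁) − τ₂ e^(−t/τ₂))/(τ₁ − τ₂)].
At t = 109.1: e^(−t/τ₁) = 0.0629715, e^(−t/τ₂) = 0.00219775.
C₂ = 1.201·[1 − (39.4565·0.0629715 − 17.8259·0.00219775)/(21.6306)] = 1.201·0.886945 = 1.06522 mol/L.

1.065 mol/L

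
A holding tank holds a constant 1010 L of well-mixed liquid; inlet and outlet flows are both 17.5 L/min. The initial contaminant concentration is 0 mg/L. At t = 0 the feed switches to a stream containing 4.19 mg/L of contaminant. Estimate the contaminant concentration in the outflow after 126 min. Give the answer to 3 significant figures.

3.72 mg/L

Mass balance on the solute (V constant): V dC/dt = Q(C_in − C).
Rewrite as dC/dt + C/τ = C_in/τ, τ = V/Q = 57.714 min.
This is linear first-order; C(t) = C_in + (C₀ − C_in) e^(−t/τ).
C(126) = 4.19 + (0 − 4.19)·e^(−126/57.714) = 4.19 + (-4.1900)·0.11268 = 3.7179 mg/L.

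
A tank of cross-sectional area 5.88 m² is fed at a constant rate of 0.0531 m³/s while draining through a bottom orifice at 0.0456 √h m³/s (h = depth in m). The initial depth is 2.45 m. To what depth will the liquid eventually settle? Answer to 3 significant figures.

1.36 m

Accumulation of liquid (constant cross-section A): A dh/dt = Q_in − 0.0456 √h. At steady state dh/dt = 0:
Q_in = 0.0456 √h_ss ⇒ √h_ss = 0.0531/0.0456 = 1.1645.
h_ss = 1.1645² = 1.3560 m. (Since h₀ = 2.45 m > h_ss, the level will fall toward this value.)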